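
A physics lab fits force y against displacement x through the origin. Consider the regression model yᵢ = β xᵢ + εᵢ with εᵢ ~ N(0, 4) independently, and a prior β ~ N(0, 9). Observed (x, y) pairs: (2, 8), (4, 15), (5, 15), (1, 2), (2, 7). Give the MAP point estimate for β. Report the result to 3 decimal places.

log p(β | y) = −Σ(yᵢ − βxᵢ)²/(2·4) − β²/(2·9) + const.
Setting the derivative to zero: Σxᵢ(yᵢ − βxᵢ)/4 − β/9 = 0, so β = Σxᵢyᵢ / (Σxᵢ² + σ²/τ²).
Σxᵢyᵢ = 2·8 + 4·15 + 5·15 + 1·2 + 2·7 = 167; Σxᵢ² = 50; σ²/τ² = 4/9.
β̂_MAP = 167 / (50 + 4/9) = 167/(454/9) = 1503/454 ≈ 3.311.

β̂_MAP = 3.311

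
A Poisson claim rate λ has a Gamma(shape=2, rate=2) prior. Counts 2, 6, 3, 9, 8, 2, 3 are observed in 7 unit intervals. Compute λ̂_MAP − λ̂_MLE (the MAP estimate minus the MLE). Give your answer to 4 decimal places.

Σxᵢ = 33. Posterior is Gamma(35, 9); MAP = (35−1)/9 = 34/9 ≈ 3.77778.
MLE = x̄ = 33/7 ≈ 4.71429.
Difference = 34/9 − 33/7 = -59/63 ≈ -0.9365.

MAP − MLE = -0.9365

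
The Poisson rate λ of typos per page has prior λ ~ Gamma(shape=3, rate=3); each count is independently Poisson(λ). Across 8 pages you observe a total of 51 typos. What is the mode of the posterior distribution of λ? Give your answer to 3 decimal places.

Σxᵢ = 51, n = 8.
Posterior ∝ λ^2e^(−3λ) · λ^51e^(−8λ) = λ^53e^(−11λ), i.e. Gamma(shape=54, rate=11).
The mode of a Gamma(a, b) with a ≥ 1 (shape–rate) is (a−1)/b = 53/11 ≈ 4.818.

λ̂_MAP = 4.818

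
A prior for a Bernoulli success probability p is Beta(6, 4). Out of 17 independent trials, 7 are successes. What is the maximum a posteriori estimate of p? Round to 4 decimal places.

p̂_MAP = 0.4800

Prior: Beta(6, 4).
Data: 7 successes in 17 trials. The binomial likelihood contributes p^7(1−p)^10, so the posterior is Beta(6+7, 4+10) = Beta(13, 14).
For Beta(a, b) with a, b > 1 the mode is (a−1)/(a+b−2) = 12/25 ≈ 0.4800.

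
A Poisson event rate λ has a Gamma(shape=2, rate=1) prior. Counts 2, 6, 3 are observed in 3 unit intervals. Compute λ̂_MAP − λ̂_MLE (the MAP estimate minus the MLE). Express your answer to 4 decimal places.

Σxᵢ = 11. Posterior is Gamma(13, 4); MAP = (13−1)/4 = 12/4 ≈ 3.00000.
MLE = x̄ = 11/3 ≈ 3.66667.
Difference = 12/4 − 11/3 = -2/3 ≈ -0.6667.

MAP − MLE = -0.6667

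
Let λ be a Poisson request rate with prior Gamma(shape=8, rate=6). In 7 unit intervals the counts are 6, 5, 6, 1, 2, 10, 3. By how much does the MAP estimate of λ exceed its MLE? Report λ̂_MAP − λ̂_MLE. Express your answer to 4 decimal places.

MAP − MLE = -1.6374

Σxᵢ = 33. Posterior is Gamma(41, 13); MAP = (41−1)/13 = 40/13 ≈ 3.07692.
MLE = x̄ = 33/7 ≈ 4.71429.
Difference = 40/13 − 33/7 = -149/91 ≈ -1.6374.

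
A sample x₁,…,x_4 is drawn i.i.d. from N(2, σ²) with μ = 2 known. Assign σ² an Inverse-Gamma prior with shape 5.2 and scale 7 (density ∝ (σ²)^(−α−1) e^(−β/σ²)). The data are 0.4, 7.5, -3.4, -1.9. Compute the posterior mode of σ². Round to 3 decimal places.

σ̂²_MAP = 5.560

Sum of squared deviations about the known mean: SS = (0.4−2)² + (7.5−2)² + (-3.4−2)² + (-1.9−2)² = 77.18.
The Normal likelihood contributes (σ²)^(−n/2) exp(−SS/(2σ²)), so the posterior is Inverse-Gamma(α + n/2, β + SS/2) = Inverse-Gamma(7.2, 45.59).
The mode of Inverse-Gamma(a, b) is b/(a+1) = 45.59/8.2 ≈ 5.560.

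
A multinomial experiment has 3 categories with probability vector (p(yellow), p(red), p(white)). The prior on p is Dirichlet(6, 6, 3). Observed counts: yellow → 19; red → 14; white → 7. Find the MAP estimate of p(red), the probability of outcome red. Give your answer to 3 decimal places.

MAP estimate of p(red) = 0.365

The posterior is Dirichlet(αᵢ + nᵢ) = Dirichlet(25, 20, 10).
For a Dirichlet(a₁,…,a_K) with all aᵢ > 1, the mode has j-th component (aⱼ − 1)/(Σaᵢ − K).
Here Σaᵢ = 55 and K = 3, so p(red) = (20 − 1)/(55 − 3) = 19/52 ≈ 0.365.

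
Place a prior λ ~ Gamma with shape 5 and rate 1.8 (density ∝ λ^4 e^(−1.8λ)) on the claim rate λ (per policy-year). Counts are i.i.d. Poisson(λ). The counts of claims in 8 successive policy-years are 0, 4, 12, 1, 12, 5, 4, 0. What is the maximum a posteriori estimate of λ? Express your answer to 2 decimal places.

λ̂_MAP = 4.29

Σxᵢ = 0+4+12+1+12+5+4+0 = 38, with n = 8.
Posterior ∝ λ^4e^(−1.8λ) · λ^38e^(−8λ) = λ^42e^(−9.8λ), i.e. Gamma(shape=43, rate=9.8).
The mode of a Gamma(a, b) with a ≥ 1 (shape–rate) is (a−1)/b = 42/9.8 ≈ 4.29.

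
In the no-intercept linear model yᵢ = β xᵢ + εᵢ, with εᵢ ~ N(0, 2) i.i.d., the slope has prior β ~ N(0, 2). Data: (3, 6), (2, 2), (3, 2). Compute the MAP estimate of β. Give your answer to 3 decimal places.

log p(β | y) = −Σ(yᵢ − βxᵢ)²/(2·2) − β²/(2·2) + const.
Setting the derivative to zero: Σxᵢ(yᵢ − βxᵢ)/2 − β/2 = 0, so β = Σxᵢyᵢ / (Σxᵢ² + σ²/τ²).
Σxᵢyᵢ = 3·6 + 2·2 + 3·2 = 28; Σxᵢ² = 22; σ²/τ² = 1.
β̂_MAP = 28 / (22 + 1) = 28/23 ≈ 1.217.

β̂_MAP = 1.217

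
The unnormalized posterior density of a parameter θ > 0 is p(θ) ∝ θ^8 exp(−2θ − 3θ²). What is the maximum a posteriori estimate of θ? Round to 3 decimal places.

ℓ'(θ) = 8/θ − 2 − 6θ. Setting this to zero and multiplying by θ: 6θ² + 2θ − 8 = 0.
θ = (−2 + √(2² + 4·6·8)) / (2·6) = (−2 + √196) / 12 = (−2 + 14)/12 = 1.
ℓ''(θ) = −8/θ² − 6 < 0, confirming a maximum.

θ̂_MAP = 1.000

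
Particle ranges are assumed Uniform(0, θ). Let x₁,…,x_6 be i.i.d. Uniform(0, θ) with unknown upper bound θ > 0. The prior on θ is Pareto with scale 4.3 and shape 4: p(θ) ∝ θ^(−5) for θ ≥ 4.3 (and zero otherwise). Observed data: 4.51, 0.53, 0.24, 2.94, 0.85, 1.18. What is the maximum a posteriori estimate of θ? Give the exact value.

θ̂_MAP = 4.51

The Uniform(0, θ) likelihood is θ^(−n) for θ ≥ max(xᵢ), zero otherwise. Here max(xᵢ) = 4.51.
Posterior ∝ θ^(−5) · θ^(−6) = θ^(−11) on θ ≥ max(4.3, 4.51) = 4.51.
This density is strictly decreasing in θ, so the posterior mode lies at the lower boundary of the support.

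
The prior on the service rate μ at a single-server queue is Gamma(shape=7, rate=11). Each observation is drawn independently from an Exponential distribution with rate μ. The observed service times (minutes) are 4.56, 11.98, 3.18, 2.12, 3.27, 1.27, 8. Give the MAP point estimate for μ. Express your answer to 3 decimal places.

The Exponential(rate=μ) likelihood is ∝ μ^n e^(−μΣtᵢ). Here n = 7 and Σtᵢ = 4.56 + 11.98 + 3.18 + 2.12 + 3.27 + 1.27 + 8 = 34.38.
Posterior ∝ μ^6e^(−11μ) · μ^7e^(−34.38μ) = μ^13e^(−45.38μ), i.e. Gamma(14, 45.38).
Mode = (a−1)/b = 13/45.38 ≈ 0.286.

μ̂_MAP = 0.286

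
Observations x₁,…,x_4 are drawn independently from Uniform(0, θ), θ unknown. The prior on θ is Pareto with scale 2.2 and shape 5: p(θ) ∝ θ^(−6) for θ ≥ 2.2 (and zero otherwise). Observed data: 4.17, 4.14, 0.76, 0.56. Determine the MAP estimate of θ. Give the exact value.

The Uniform(0, θ) likelihood is θ^(−n) for θ ≥ max(xᵢ), zero otherwise. Here max(xᵢ) = 4.17.
Posterior ∝ θ^(−6) · θ^(−4) = θ^(−10) on θ ≥ max(2.2, 4.17) = 4.17.
This density is strictly decreasing in θ, so the posterior mode lies at the lower boundary of the support.

θ̂_MAP = 4.17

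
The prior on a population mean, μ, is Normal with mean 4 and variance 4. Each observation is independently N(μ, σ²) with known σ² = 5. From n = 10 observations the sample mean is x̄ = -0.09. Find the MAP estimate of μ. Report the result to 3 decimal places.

μ̂_MAP = 0.364

n = 10, x̄ = -0.09.
For a Normal prior and Normal likelihood with known variance, the posterior is Normal; its mode equals its mean, the precision-weighted average.
Prior precision 1/σ₀² = 1/4 = 0.25; data precision n/σ² = 10/5 = 2.
μ̂ = (0.25·4 + 2·(-0.09)) / (0.25 + 2) = 0.82/2.25 = 82/225 ≈ 0.364.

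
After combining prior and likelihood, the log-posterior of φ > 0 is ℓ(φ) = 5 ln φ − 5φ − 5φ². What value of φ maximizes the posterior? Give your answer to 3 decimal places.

φ̂_MAP = 0.500

ℓ'(φ) = 5/φ − 5 − 10φ. Setting this to zero and multiplying by φ: 10φ² + 5φ − 5 = 0.
φ = (−5 + √(5² + 4·10·5)) / (2·10) = (−5 + √225) / 20 = (−5 + 15)/20 = 1/2.
ℓ''(φ) = −5/φ² − 10 < 0, confirming a maximum.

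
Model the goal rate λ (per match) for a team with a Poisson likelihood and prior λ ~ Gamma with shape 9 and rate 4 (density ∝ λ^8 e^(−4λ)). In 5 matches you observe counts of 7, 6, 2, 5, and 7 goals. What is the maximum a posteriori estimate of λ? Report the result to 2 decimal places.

λ̂_MAP = 3.89

Σxᵢ = 7+6+2+5+7 = 27, with n = 5.
Posterior ∝ λ^8e^(−4λ) · λ^27e^(−5λ) = λ^35e^(−9λ), i.e. Gamma(shape=36, rate=9).
The mode of a Gamma(a, b) with a ≥ 1 (shape–rate) is (a−1)/b = 35/9 ≈ 3.89.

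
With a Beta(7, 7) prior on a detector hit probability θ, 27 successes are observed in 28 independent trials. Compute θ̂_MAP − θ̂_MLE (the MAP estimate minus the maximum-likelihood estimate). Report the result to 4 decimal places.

Posterior is Beta(34, 8); MAP = (34−1)/(42−2) = 33/40 ≈ 0.82500.
MLE ignores the prior: θ̂_MLE = k/n = 27/28 ≈ 0.96429.
Difference = 33/40 − 27/28 = -39/280 ≈ -0.1393.

MAP − MLE = -0.1393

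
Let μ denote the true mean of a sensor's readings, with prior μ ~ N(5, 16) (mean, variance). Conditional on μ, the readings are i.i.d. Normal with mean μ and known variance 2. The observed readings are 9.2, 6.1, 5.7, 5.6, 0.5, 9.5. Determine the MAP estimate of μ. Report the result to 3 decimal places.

μ̂_MAP = 6.078

n = 6; x̄ = (9.2 + 6.1 + 5.7 + 5.6 + 0.5 + 9.5)/6 = 36.6/6 = 6.1.
For a Normal prior and Normal likelihood with known variance, the posterior is Normal; its mode equals its mean, the precision-weighted average.
Prior precision 1/σ₀² = 1/16 = 0.0625; data precision n/σ² = 6/2 = 3.
μ̂ = (0.0625·5 + 3·6.1) / (0.0625 + 3) = 18.6125/3.0625 = 1489/245 ≈ 6.078.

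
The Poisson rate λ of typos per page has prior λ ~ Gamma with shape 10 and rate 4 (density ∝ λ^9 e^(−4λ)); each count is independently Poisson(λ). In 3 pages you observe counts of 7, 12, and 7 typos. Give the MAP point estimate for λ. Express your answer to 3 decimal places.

Σxᵢ = 7+12+7 = 26, with n = 3.
Posterior ∝ λ^9e^(−4λ) · λ^26e^(−3λ) = λ^35e^(−7λ), i.e. Gamma(shape=36, rate=7).
The mode of a Gamma(a, b) with a ≥ 1 (shape–rate) is (a−1)/b = 35/7 ≈ 5.000.

λ̂_MAP = 5.000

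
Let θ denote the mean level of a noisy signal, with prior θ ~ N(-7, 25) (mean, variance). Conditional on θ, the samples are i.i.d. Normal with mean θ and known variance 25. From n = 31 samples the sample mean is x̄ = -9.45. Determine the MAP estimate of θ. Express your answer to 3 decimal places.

θ̂_MAP = -9.373

n = 31, x̄ = -9.45.
For a Normal prior and Normal likelihood with known variance, the posterior is Normal; its mode equals its mean, the precision-weighted average.
Prior precision 1/σ₀² = 1/25 = 0.04; data precision n/σ² = 31/25 = 1.24.
θ̂ = (0.04·(-7) + 1.24·(-9.45)) / (0.04 + 1.24) = (-11.998)/1.28 = -9.3734375 ≈ -9.373.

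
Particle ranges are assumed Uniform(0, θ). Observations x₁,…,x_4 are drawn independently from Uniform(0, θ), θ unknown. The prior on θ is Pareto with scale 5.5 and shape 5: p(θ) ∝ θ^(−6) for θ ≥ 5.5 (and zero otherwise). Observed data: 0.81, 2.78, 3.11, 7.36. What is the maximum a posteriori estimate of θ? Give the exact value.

θ̂_MAP = 7.36

The Uniform(0, θ) likelihood is θ^(−n) for θ ≥ max(xᵢ), zero otherwise. Here max(xᵢ) = 7.36.
Posterior ∝ θ^(−6) · θ^(−4) = θ^(−10) on θ ≥ max(5.5, 7.36) = 7.36.
This density is strictly decreasing in θ, so the posterior mode lies at the lower boundary of the support.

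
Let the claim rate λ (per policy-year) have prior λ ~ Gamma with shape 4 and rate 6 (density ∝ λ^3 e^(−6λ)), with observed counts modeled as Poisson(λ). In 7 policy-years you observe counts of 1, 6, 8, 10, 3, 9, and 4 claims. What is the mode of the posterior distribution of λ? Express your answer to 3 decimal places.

λ̂_MAP = 3.385

Σxᵢ = 1+6+8+10+3+9+4 = 41, with n = 7.
Posterior ∝ λ^3e^(−6λ) · λ^41e^(−7λ) = λ^44e^(−13λ), i.e. Gamma(shape=45, rate=13).
The mode of a Gamma(a, b) with a ≥ 1 (shape–rate) is (a−1)/b = 44/13 ≈ 3.385.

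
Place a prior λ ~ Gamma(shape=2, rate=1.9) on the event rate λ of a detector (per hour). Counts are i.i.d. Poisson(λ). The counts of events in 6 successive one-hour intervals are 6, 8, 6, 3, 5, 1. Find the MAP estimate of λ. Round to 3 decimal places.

λ̂_MAP = 3.797

Σxᵢ = 6+8+6+3+5+1 = 29, with n = 6.
Posterior ∝ λe^(−1.9λ) · λ^29e^(−6λ) = λ^30e^(−7.9λ), i.e. Gamma(shape=31, rate=7.9).
The mode of a Gamma(a, b) with a ≥ 1 (shape–rate) is (a−1)/b = 30/7.9 ≈ 3.797.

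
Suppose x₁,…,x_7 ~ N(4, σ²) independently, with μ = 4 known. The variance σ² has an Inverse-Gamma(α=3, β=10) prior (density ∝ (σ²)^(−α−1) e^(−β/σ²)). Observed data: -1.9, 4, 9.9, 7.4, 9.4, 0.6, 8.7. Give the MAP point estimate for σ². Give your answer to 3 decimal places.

Sum of squared deviations about the known mean: SS = (-1.9−4)² + (4−4)² + (9.9−4)² + (7.4−4)² + (9.4−4)² + (0.6−4)² + (8.7−4)² = 143.99.
The Normal likelihood contributes (σ²)^(−n/2) exp(−SS/(2σ²)), so the posterior is Inverse-Gamma(α + n/2, β + SS/2) = Inverse-Gamma(6.5, 81.995).
The mode of Inverse-Gamma(a, b) is b/(a+1) = 81.995/7.5 ≈ 10.933.

σ̂²_MAP = 10.933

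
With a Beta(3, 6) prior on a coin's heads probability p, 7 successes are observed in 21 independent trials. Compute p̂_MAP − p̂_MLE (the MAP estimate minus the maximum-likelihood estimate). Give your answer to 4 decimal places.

MAP − MLE = -0.0119

Posterior is Beta(10, 20); MAP = (10−1)/(30−2) = 9/28 ≈ 0.32143.
MLE ignores the prior: p̂_MLE = k/n = 7/21 ≈ 0.33333.
Difference = 9/28 − 7/21 = -1/84 ≈ -0.0119.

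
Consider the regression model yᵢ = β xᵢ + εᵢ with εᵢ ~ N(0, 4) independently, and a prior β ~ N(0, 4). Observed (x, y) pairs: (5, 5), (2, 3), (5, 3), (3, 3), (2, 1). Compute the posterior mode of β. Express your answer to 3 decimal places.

β̂_MAP = 0.838

log p(β | y) = −Σ(yᵢ − βxᵢ)²/(2·4) − β²/(2·4) + const.
Setting the derivative to zero: Σxᵢ(yᵢ − βxᵢ)/4 − β/4 = 0, so β = Σxᵢyᵢ / (Σxᵢ² + σ²/τ²).
Σxᵢyᵢ = 5·5 + 2·3 + 5·3 + 3·3 + 2·1 = 57; Σxᵢ² = 67; σ²/τ² = 1.
β̂_MAP = 57 / (67 + 1) = 57/68 ≈ 0.838.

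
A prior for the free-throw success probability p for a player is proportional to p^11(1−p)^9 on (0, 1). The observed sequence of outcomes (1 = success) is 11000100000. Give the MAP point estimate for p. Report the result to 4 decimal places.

The prior density ∝ p^11(1−p)^9 is the kernel of Beta(12, 10).
Data: 3 successes in 11 trials (from the sequence). The binomial likelihood contributes p^3(1−p)^8, so the posterior is Beta(12+3, 10+8) = Beta(15, 18).
For Beta(a, b) with a, b > 1 the mode is (a−1)/(a+b−2) = 14/31 ≈ 0.4516.

p̂_MAP = 0.4516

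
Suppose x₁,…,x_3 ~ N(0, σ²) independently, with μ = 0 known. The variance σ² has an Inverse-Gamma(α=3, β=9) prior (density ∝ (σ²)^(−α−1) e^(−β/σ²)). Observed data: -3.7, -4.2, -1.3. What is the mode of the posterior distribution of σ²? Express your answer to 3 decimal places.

Sum of squared deviations about the known mean: SS = (-3.7−0)² + (-4.2−0)² + (-1.3−0)² = 33.02.
The Normal likelihood contributes (σ²)^(−n/2) exp(−SS/(2σ²)), so the posterior is Inverse-Gamma(α + n/2, β + SS/2) = Inverse-Gamma(4.5, 25.51).
The mode of Inverse-Gamma(a, b) is b/(a+1) = 25.51/5.5 ≈ 4.638.

σ̂²_MAP = 4.638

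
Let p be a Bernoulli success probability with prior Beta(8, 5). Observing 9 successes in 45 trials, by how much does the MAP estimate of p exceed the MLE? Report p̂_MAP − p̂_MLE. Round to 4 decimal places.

Posterior is Beta(17, 41); MAP = (17−1)/(58−2) = 16/56 ≈ 0.28571.
MLE ignores the prior: p̂_MLE = k/n = 9/45 ≈ 0.20000.
Difference = 16/56 − 9/45 = 3/35 ≈ 0.0857.

MAP − MLE = 0.0857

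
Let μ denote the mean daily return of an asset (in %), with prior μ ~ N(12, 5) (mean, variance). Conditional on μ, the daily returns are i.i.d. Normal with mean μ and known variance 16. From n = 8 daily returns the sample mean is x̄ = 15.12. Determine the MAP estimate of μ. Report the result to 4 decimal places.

n = 8, x̄ = 15.12.
For a Normal prior and Normal likelihood with known variance, the posterior is Normal; its mode equals its mean, the precision-weighted average.
Prior precision 1/σ₀² = 1/5 = 0.2; data precision n/σ² = 8/16 = 0.5.
μ̂ = (0.2·12 + 0.5·15.12) / (0.2 + 0.5) = 9.96/0.7 = 498/35 ≈ 14.2286.

μ̂_MAP = 14.2286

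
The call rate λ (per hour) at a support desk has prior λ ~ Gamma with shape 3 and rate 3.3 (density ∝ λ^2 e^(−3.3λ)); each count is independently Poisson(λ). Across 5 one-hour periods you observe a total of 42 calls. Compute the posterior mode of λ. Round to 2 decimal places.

λ̂_MAP = 5.30

Σxᵢ = 42, n = 5.
Posterior ∝ λ^2e^(−3.3λ) · λ^42e^(−5λ) = λ^44e^(−8.3λ), i.e. Gamma(shape=45, rate=8.3).
The mode of a Gamma(a, b) with a ≥ 1 (shape–rate) is (a−1)/b = 44/8.3 ≈ 5.30.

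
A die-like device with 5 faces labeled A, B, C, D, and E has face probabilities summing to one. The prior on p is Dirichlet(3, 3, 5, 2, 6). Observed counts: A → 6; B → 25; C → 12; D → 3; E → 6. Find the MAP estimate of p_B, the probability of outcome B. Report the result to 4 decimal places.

The posterior is Dirichlet(αᵢ + nᵢ) = Dirichlet(9, 28, 17, 5, 12).
For a Dirichlet(a₁,…,a_K) with all aᵢ > 1, the mode has j-th component (aⱼ − 1)/(Σaᵢ − K).
Here Σaᵢ = 71 and K = 5, so p_B = (28 − 1)/(71 − 5) = 27/66 ≈ 0.4091.

MAP estimate of p_B = 0.4091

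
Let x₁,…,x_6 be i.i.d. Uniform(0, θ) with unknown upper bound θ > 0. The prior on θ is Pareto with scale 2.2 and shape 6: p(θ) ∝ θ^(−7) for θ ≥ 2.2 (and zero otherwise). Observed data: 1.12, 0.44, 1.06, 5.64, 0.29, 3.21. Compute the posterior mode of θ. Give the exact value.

The Uniform(0, θ) likelihood is θ^(−n) for θ ≥ max(xᵢ), zero otherwise. Here max(xᵢ) = 5.64.
Posterior ∝ θ^(−7) · θ^(−6) = θ^(−13) on θ ≥ max(2.2, 5.64) = 5.64.
This density is strictly decreasing in θ, so the posterior mode lies at the lower boundary of the support.

θ̂_MAP = 5.64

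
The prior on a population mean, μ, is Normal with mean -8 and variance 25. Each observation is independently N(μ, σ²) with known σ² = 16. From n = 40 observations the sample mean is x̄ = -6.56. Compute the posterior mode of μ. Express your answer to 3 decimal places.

n = 40, x̄ = -6.56.
For a Normal prior and Normal likelihood with known variance, the posterior is Normal; its mode equals its mean, the precision-weighted average.
Prior precision 1/σ₀² = 1/25 = 0.04; data precision n/σ² = 40/16 = 2.5.
μ̂ = (0.04·(-8) + 2.5·(-6.56)) / (0.04 + 2.5) = (-16.72)/2.54 = -836/127 ≈ -6.583.

μ̂_MAP = -6.583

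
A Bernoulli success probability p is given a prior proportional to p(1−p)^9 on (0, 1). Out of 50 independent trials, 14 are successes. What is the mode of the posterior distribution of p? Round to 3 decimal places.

p̂_MAP = 0.250

The prior density ∝ p(1−p)^9 is the kernel of Beta(2, 10).
Data: 14 successes in 50 trials. The binomial likelihood contributes p^14(1−p)^36, so the posterior is Beta(2+14, 10+36) = Beta(16, 46).
For Beta(a, b) with a, b > 1 the mode is (a−1)/(a+b−2) = 15/60 ≈ 0.250.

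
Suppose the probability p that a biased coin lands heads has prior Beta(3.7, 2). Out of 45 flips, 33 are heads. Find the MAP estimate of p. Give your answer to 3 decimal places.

Prior: Beta(3.7, 2).
Data: 33 successes in 45 trials. The binomial likelihood contributes p^33(1−p)^12, so the posterior is Beta(3.7+33, 2+12) = Beta(36.7, 14).
For Beta(a, b) with a, b > 1 the mode is (a−1)/(a+b−2) = 35.7/48.7 ≈ 0.733.

p̂_MAP = 0.733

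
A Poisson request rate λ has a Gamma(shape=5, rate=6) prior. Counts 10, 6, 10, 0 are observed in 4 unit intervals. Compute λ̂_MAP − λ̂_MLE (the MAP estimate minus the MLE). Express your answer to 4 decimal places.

Σxᵢ = 26. Posterior is Gamma(31, 10); MAP = (31−1)/10 = 30/10 ≈ 3.00000.
MLE = x̄ = 26/4 ≈ 6.50000.
Difference = 30/10 − 26/4 = -7/2 ≈ -3.5000.

MAP − MLE = -3.5000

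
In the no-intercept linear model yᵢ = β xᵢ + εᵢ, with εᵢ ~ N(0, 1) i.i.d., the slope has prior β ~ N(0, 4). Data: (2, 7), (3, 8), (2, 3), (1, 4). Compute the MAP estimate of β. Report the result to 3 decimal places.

β̂_MAP = 2.630

log p(β | y) = −Σ(yᵢ − βxᵢ)²/(2·1) − β²/(2·4) + const.
Setting the derivative to zero: Σxᵢ(yᵢ − βxᵢ)/1 − β/4 = 0, so β = Σxᵢyᵢ / (Σxᵢ² + σ²/τ²).
Σxᵢyᵢ = 2·7 + 3·8 + 2·3 + 1·4 = 48; Σxᵢ² = 18; σ²/τ² = 0.25.
β̂_MAP = 48 / (18 + 0.25) = 48/18.25 ≈ 2.630.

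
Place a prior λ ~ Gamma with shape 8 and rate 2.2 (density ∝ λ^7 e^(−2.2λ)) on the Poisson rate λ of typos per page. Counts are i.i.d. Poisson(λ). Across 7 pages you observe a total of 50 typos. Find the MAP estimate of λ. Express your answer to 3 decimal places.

λ̂_MAP = 6.196

Σxᵢ = 50, n = 7.
Posterior ∝ λ^7e^(−2.2λ) · λ^50e^(−7λ) = λ^57e^(−9.2λ), i.e. Gamma(shape=58, rate=9.2).
The mode of a Gamma(a, b) with a ≥ 1 (shape–rate) is (a−1)/b = 57/9.2 ≈ 6.196.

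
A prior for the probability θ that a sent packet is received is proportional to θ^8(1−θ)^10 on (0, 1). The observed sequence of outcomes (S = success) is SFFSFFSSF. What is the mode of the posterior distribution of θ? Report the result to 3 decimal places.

θ̂_MAP = 0.444

The prior density ∝ θ^8(1−θ)^10 is the kernel of Beta(9, 11).
Data: 4 successes in 9 trials (from the sequence). The binomial likelihood contributes θ^4(1−θ)^5, so the posterior is Beta(9+4, 11+5) = Beta(13, 16).
For Beta(a, b) with a, b > 1 the mode is (a−1)/(a+b−2) = 12/27 ≈ 0.444.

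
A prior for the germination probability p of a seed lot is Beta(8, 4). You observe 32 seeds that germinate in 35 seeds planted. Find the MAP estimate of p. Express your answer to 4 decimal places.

Prior: Beta(8, 4).
Data: 32 successes in 35 trials. The binomial likelihood contributes p^32(1−p)^3, so the posterior is Beta(8+32, 4+3) = Beta(40, 7).
For Beta(a, b) with a, b > 1 the mode is (a−1)/(a+b−2) = 39/45 ≈ 0.8667.

p̂_MAP = 0.8667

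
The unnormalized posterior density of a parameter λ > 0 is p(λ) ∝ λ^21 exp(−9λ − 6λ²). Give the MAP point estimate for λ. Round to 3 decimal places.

λ̂_MAP = 1.000

ℓ'(λ) = 21/λ − 9 − 12λ. Setting this to zero and multiplying by λ: 12λ² + 9λ − 21 = 0.
λ = (−9 + √(9² + 4·12·21)) / (2·12) = (−9 + √1089) / 24 = (−9 + 33)/24 = 1.
ℓ''(λ) = −21/λ² − 12 < 0, confirming a maximum.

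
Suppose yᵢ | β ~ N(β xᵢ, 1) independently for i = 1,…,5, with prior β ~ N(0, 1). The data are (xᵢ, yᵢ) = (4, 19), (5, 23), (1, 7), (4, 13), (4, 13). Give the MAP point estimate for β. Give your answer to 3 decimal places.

β̂_MAP = 4.027

log p(β | y) = −Σ(yᵢ − βxᵢ)²/(2·1) − β²/(2·1) + const.
Setting the derivative to zero: Σxᵢ(yᵢ − βxᵢ)/1 − β/1 = 0, so β = Σxᵢyᵢ / (Σxᵢ² + σ²/τ²).
Σxᵢyᵢ = 4·19 + 5·23 + 1·7 + 4·13 + 4·13 = 302; Σxᵢ² = 74; σ²/τ² = 1.
β̂_MAP = 302 / (74 + 1) = 302/75 ≈ 4.027.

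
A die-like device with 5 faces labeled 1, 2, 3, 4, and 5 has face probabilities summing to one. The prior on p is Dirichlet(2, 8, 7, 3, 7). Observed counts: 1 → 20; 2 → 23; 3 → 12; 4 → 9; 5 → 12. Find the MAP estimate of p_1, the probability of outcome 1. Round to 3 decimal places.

MAP estimate: 0.214

The posterior is Dirichlet(αᵢ + nᵢ) = Dirichlet(22, 31, 19, 12, 19).
For a Dirichlet(a₁,…,a_K) with all aᵢ > 1, the mode has j-th component (aⱼ − 1)/(Σaᵢ − K).
Here Σaᵢ = 103 and K = 5, so p_1 = (22 − 1)/(103 − 5) = 21/98 ≈ 0.214.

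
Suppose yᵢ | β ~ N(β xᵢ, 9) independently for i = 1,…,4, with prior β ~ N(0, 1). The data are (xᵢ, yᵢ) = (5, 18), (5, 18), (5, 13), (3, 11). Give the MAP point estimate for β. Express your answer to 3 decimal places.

log p(β | y) = −Σ(yᵢ − βxᵢ)²/(2·9) − β²/(2·1) + const.
Setting the derivative to zero: Σxᵢ(yᵢ − βxᵢ)/9 − β/1 = 0, so β = Σxᵢyᵢ / (Σxᵢ² + σ²/τ²).
Σxᵢyᵢ = 5·18 + 5·18 + 5·13 + 3·11 = 278; Σxᵢ² = 84; σ²/τ² = 9.
β̂_MAP = 278 / (84 + 9) = 278/93 ≈ 2.989.

β̂_MAP = 2.989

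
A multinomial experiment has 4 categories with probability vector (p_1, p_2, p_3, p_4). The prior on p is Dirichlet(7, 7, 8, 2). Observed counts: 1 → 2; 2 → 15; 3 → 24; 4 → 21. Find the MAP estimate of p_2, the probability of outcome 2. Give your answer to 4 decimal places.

MAP estimate: 0.2561

The posterior is Dirichlet(αᵢ + nᵢ) = Dirichlet(9, 22, 32, 23).
For a Dirichlet(a₁,…,a_K) with all aᵢ > 1, the mode has j-th component (aⱼ − 1)/(Σaᵢ − K).
Here Σaᵢ = 86 and K = 4, so p_2 = (22 − 1)/(86 − 4) = 21/82 ≈ 0.2561.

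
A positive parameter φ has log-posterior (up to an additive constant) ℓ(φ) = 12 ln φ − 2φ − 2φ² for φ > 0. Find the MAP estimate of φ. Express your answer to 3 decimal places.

φ̂_MAP = 1.500

ℓ'(φ) = 12/φ − 2 − 4φ. Setting this to zero and multiplying by φ: 4φ² + 2φ − 12 = 0.
φ = (−2 + √(2² + 4·4·12)) / (2·4) = (−2 + √196) / 8 = (−2 + 14)/8 = 3/2.
ℓ''(φ) = −12/φ² − 4 < 0, confirming a maximum.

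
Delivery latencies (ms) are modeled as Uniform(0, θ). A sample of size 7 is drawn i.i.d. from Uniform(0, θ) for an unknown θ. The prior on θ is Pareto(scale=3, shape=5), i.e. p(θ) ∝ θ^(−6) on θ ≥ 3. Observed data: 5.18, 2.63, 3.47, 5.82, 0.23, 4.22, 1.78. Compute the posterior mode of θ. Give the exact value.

θ̂_MAP = 5.82

The Uniform(0, θ) likelihood is θ^(−n) for θ ≥ max(xᵢ), zero otherwise. Here max(xᵢ) = 5.82.
Posterior ∝ θ^(−6) · θ^(−7) = θ^(−13) on θ ≥ max(3, 5.82) = 5.82.
This density is strictly decreasing in θ, so the posterior mode lies at the lower boundary of the support.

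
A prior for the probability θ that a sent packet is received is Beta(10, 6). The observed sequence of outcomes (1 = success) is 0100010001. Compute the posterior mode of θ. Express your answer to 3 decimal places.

Prior: Beta(10, 6).
Data: 3 successes in 10 trials (from the sequence). The binomial likelihood contributes θ^3(1−θ)^7, so the posterior is Beta(10+3, 6+7) = Beta(13, 13).
For Beta(a, b) with a, b > 1 the mode is (a−1)/(a+b−2) = 12/24 ≈ 0.500.

θ̂_MAP = 0.500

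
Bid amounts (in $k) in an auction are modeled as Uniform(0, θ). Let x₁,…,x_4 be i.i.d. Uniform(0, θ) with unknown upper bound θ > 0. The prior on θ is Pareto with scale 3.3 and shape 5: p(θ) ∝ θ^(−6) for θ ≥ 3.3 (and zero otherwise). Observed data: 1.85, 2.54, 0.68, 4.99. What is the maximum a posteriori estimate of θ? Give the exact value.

θ̂_MAP = 4.99

The Uniform(0, θ) likelihood is θ^(−n) for θ ≥ max(xᵢ), zero otherwise. Here max(xᵢ) = 4.99.
Posterior ∝ θ^(−6) · θ^(−4) = θ^(−10) on θ ≥ max(3.3, 4.99) = 4.99.
This density is strictly decreasing in θ, so the posterior mode lies at the lower boundary of the support.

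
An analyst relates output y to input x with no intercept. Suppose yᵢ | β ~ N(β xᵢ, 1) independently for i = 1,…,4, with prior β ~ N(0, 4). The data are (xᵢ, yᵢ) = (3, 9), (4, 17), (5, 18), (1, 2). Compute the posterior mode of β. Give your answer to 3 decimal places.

β̂_MAP = 3.649

log p(β | y) = −Σ(yᵢ − βxᵢ)²/(2·1) − β²/(2·4) + const.
Setting the derivative to zero: Σxᵢ(yᵢ − βxᵢ)/1 − β/4 = 0, so β = Σxᵢyᵢ / (Σxᵢ² + σ²/τ²).
Σxᵢyᵢ = 3·9 + 4·17 + 5·18 + 1·2 = 187; Σxᵢ² = 51; σ²/τ² = 0.25.
β̂_MAP = 187 / (51 + 0.25) = 187/51.25 ≈ 3.649.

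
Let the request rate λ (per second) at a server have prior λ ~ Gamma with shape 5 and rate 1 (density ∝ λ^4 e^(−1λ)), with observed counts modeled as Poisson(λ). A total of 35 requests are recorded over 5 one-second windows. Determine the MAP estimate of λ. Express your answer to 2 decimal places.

λ̂_MAP = 6.50

Σxᵢ = 35, n = 5.
Posterior ∝ λ^4e^(−1λ) · λ^35e^(−5λ) = λ^39e^(−6λ), i.e. Gamma(shape=40, rate=6).
The mode of a Gamma(a, b) with a ≥ 1 (shape–rate) is (a−1)/b = 39/6 ≈ 6.50.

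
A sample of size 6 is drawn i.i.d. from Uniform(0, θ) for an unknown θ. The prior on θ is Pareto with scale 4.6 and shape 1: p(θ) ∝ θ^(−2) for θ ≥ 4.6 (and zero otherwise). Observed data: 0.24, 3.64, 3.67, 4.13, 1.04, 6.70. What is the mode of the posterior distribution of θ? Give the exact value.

θ̂_MAP = 6.70

The Uniform(0, θ) likelihood is θ^(−n) for θ ≥ max(xᵢ), zero otherwise. Here max(xᵢ) = 6.70.
Posterior ∝ θ^(−2) · θ^(−6) = θ^(−8) on θ ≥ max(4.6, 6.70) = 6.70.
This density is strictly decreasing in θ, so the posterior mode lies at the lower boundary of the support.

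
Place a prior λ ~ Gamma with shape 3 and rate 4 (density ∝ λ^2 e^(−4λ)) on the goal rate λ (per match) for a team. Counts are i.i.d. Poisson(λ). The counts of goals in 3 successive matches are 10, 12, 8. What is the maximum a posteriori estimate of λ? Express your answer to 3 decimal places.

Σxᵢ = 10+12+8 = 30, with n = 3.
Posterior ∝ λ^2e^(−4λ) · λ^30e^(−3λ) = λ^32e^(−7λ), i.e. Gamma(shape=33, rate=7).
The mode of a Gamma(a, b) with a ≥ 1 (shape–rate) is (a−1)/b = 32/7 ≈ 4.571.

λ̂_MAP = 4.571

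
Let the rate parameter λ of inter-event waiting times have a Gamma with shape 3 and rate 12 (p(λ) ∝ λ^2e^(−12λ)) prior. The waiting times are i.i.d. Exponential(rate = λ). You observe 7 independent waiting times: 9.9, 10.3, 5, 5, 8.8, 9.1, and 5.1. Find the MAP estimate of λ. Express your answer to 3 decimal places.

λ̂_MAP = 0.138

The Exponential(rate=λ) likelihood is ∝ λ^n e^(−λΣtᵢ). Here n = 7 and Σtᵢ = 9.9 + 10.3 + 5 + 5 + 8.8 + 9.1 + 5.1 = 53.2.
Posterior ∝ λ^2e^(−12λ) · λ^7e^(−53.2λ) = λ^9e^(−65.2λ), i.e. Gamma(10, 65.2).
Mode = (a−1)/b = 9/65.2 ≈ 0.138.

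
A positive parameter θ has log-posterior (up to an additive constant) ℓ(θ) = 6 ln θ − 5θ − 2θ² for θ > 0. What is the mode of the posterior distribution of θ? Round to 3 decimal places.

θ̂_MAP = 0.750

ℓ'(θ) = 6/θ − 5 − 4θ. Setting this to zero and multiplying by θ: 4θ² + 5θ − 6 = 0.
θ = (−5 + √(5² + 4·4·6)) / (2·4) = (−5 + √121) / 8 = (−5 + 11)/8 = 3/4.
ℓ''(θ) = −6/θ² − 4 < 0, confirming a maximum.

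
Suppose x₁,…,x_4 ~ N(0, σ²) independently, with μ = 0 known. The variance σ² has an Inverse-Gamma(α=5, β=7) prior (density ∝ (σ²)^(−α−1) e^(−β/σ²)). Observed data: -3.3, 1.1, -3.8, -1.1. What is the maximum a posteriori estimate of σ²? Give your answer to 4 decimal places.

σ̂²_MAP = 2.6094

Sum of squared deviations about the known mean: SS = (-3.3−0)² + (1.1−0)² + (-3.8−0)² + (-1.1−0)² = 27.75.
The Normal likelihood contributes (σ²)^(−n/2) exp(−SS/(2σ²)), so the posterior is Inverse-Gamma(α + n/2, β + SS/2) = Inverse-Gamma(7, 20.875).
The mode of Inverse-Gamma(a, b) is b/(a+1) = 20.875/8 ≈ 2.6094.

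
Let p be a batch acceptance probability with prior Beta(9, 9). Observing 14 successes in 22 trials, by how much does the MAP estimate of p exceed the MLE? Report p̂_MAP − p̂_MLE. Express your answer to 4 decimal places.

MAP − MLE = -0.0574

Posterior is Beta(23, 17); MAP = (23−1)/(40−2) = 22/38 ≈ 0.57895.
MLE ignores the prior: p̂_MLE = k/n = 14/22 ≈ 0.63636.
Difference = 22/38 − 14/22 = -12/209 ≈ -0.0574.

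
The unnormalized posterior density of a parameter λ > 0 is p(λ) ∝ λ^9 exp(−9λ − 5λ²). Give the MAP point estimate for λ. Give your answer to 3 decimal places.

λ̂_MAP = 0.600

ℓ'(λ) = 9/λ − 9 − 10λ. Setting this to zero and multiplying by λ: 10λ² + 9λ − 9 = 0.
λ = (−9 + √(9² + 4·10·9)) / (2·10) = (−9 + √441) / 20 = (−9 + 21)/20 = 3/5.
ℓ''(λ) = −9/λ² − 10 < 0, confirming a maximum.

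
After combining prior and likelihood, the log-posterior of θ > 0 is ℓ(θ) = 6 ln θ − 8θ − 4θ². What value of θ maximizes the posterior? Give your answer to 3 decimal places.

θ̂_MAP = 0.500

ℓ'(θ) = 6/θ − 8 − 8θ. Setting this to zero and multiplying by θ: 8θ² + 8θ − 6 = 0.
θ = (−8 + √(8² + 4·8·6)) / (2·8) = (−8 + √256) / 16 = (−8 + 16)/16 = 1/2.
ℓ''(θ) = −6/θ² − 8 < 0, confirming a maximum.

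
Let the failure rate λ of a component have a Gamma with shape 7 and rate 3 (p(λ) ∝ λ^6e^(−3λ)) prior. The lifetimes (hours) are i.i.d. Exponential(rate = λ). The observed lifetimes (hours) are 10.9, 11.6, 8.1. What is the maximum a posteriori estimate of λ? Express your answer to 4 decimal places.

λ̂_MAP = 0.2679

The Exponential(rate=λ) likelihood is ∝ λ^n e^(−λΣtᵢ). Here n = 3 and Σtᵢ = 10.9 + 11.6 + 8.1 = 30.6.
Posterior ∝ λ^6e^(−3λ) · λ^3e^(−30.6λ) = λ^9e^(−33.6λ), i.e. Gamma(10, 33.6).
Mode = (a−1)/b = 9/33.6 ≈ 0.2679.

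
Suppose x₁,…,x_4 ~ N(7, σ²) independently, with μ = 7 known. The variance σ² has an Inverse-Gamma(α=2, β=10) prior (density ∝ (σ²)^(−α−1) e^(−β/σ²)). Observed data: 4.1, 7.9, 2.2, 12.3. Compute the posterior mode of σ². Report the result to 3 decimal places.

Sum of squared deviations about the known mean: SS = (4.1−7)² + (7.9−7)² + (2.2−7)² + (12.3−7)² = 60.35.
The Normal likelihood contributes (σ²)^(−n/2) exp(−SS/(2σ²)), so the posterior is Inverse-Gamma(α + n/2, β + SS/2) = Inverse-Gamma(4, 40.175).
The mode of Inverse-Gamma(a, b) is b/(a+1) = 40.175/5 ≈ 8.035.

σ̂²_MAP = 8.035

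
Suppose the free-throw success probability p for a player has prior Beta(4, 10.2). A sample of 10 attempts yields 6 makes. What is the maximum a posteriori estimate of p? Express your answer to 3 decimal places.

Prior: Beta(4, 10.2).
Data: 6 successes in 10 trials. The binomial likelihood contributes p^6(1−p)^4, so the posterior is Beta(4+6, 10.2+4) = Beta(10, 14.2).
For Beta(a, b) with a, b > 1 the mode is (a−1)/(a+b−2) = 9/22.2 ≈ 0.405.

p̂_MAP = 0.405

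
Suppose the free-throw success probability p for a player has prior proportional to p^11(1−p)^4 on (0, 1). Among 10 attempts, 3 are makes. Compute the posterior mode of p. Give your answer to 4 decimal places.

The prior density ∝ p^11(1−p)^4 is the kernel of Beta(12, 5).
Data: 3 successes in 10 trials. The binomial likelihood contributes p^3(1−p)^7, so the posterior is Beta(12+3, 5+7) = Beta(15, 12).
For Beta(a, b) with a, b > 1 the mode is (a−1)/(a+b−2) = 14/25 ≈ 0.5600.

p̂_MAP = 0.5600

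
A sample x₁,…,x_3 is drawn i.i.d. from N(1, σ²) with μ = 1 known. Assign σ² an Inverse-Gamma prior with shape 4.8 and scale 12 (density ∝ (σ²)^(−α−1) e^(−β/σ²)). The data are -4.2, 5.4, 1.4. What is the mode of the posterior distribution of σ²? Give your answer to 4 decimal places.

σ̂²_MAP = 4.8329

Sum of squared deviations about the known mean: SS = (-4.2−1)² + (5.4−1)² + (1.4−1)² = 46.56.
The Normal likelihood contributes (σ²)^(−n/2) exp(−SS/(2σ²)), so the posterior is Inverse-Gamma(α + n/2, β + SS/2) = Inverse-Gamma(6.3, 35.28).
The mode of Inverse-Gamma(a, b) is b/(a+1) = 35.28/7.3 ≈ 4.8329.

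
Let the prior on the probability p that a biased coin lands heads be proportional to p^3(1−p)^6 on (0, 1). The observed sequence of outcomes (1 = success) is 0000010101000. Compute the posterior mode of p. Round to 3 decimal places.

The prior density ∝ p^3(1−p)^6 is the kernel of Beta(4, 7).
Data: 3 successes in 13 trials (from the sequence). The binomial likelihood contributes p^3(1−p)^10, so the posterior is Beta(4+3, 7+10) = Beta(7, 17).
For Beta(a, b) with a, b > 1 the mode is (a−1)/(a+b−2) = 6/22 ≈ 0.273.

p̂_MAP = 0.273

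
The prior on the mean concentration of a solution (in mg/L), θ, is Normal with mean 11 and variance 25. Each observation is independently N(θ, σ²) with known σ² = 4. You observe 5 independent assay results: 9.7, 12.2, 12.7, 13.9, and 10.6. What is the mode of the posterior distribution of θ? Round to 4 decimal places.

n = 5; x̄ = (9.7 + 12.2 + 12.7 + 13.9 + 10.6)/5 = 59.1/5 = 11.82.
For a Normal prior and Normal likelihood with known variance, the posterior is Normal; its mode equals its mean, the precision-weighted average.
Prior precision 1/σ₀² = 1/25 = 0.04; data precision n/σ² = 5/4 = 1.25.
θ̂ = (0.04·11 + 1.25·11.82) / (0.04 + 1.25) = 15.215/1.29 = 3043/258 ≈ 11.7946.

θ̂_MAP = 11.7946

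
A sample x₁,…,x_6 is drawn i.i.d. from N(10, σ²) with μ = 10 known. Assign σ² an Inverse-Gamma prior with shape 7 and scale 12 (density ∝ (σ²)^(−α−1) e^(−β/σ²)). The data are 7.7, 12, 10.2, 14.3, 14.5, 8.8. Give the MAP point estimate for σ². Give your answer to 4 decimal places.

Sum of squared deviations about the known mean: SS = (7.7−10)² + (12−10)² + (10.2−10)² + (14.3−10)² + (14.5−10)² + (8.8−10)² = 49.51.
The Normal likelihood contributes (σ²)^(−n/2) exp(−SS/(2σ²)), so the posterior is Inverse-Gamma(α + n/2, β + SS/2) = Inverse-Gamma(10, 36.755).
The mode of Inverse-Gamma(a, b) is b/(a+1) = 36.755/11 ≈ 3.3414.

σ̂²_MAP = 3.3414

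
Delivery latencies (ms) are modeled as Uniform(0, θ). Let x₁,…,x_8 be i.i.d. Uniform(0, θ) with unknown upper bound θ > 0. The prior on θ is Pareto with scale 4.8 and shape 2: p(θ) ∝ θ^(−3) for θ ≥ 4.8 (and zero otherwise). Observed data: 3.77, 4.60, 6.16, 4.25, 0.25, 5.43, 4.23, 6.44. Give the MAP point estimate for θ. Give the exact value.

The Uniform(0, θ) likelihood is θ^(−n) for θ ≥ max(xᵢ), zero otherwise. Here max(xᵢ) = 6.44.
Posterior ∝ θ^(−3) · θ^(−8) = θ^(−11) on θ ≥ max(4.8, 6.44) = 6.44.
This density is strictly decreasing in θ, so the posterior mode lies at the lower boundary of the support.

θ̂_MAP = 6.44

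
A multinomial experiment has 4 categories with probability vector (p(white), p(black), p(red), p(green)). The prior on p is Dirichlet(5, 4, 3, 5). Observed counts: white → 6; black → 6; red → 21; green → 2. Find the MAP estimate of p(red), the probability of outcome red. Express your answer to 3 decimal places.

The posterior is Dirichlet(αᵢ + nᵢ) = Dirichlet(11, 10, 24, 7).
For a Dirichlet(a₁,…,a_K) with all aᵢ > 1, the mode has j-th component (aⱼ − 1)/(Σaᵢ − K).
Here Σaᵢ = 52 and K = 4, so p(red) = (24 − 1)/(52 − 4) = 23/48 ≈ 0.479.

MAP estimate of p(red) = 0.479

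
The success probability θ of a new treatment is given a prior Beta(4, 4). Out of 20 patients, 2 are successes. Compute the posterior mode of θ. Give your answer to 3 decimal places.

Prior: Beta(4, 4).
Data: 2 successes in 20 trials. The binomial likelihood contributes θ^2(1−θ)^18, so the posterior is Beta(4+2, 4+18) = Beta(6, 22).
For Beta(a, b) with a, b > 1 the mode is (a−1)/(a+b−2) = 5/26 ≈ 0.192.

θ̂_MAP = 0.192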